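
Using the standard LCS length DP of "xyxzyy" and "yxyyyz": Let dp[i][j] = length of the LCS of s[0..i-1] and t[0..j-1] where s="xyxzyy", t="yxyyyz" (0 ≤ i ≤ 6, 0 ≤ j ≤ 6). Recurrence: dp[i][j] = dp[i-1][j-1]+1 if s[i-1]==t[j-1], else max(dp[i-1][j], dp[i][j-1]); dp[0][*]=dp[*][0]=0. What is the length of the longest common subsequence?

   ''  y  x  y  y  y  z
''  0  0  0  0  0  0  0
 x  0  0  1  1  1  1  1
 y  0  1  1  2  2  2  2
 x  0  1  2  2  2  2  2
 z  0  1  2  2  2  2  3
 y  0  1  2  3  3  3  3
 y  0  1  2  3  4  4  4

4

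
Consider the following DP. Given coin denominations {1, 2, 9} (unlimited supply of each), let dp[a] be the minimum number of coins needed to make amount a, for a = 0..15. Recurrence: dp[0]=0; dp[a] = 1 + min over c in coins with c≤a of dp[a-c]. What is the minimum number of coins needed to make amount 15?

4

 a  0  1  2  3  4  5  6  7  8  9 10 11 12 13 14 15
dp  0  1  1  2  2  3  3  4  4  1  2  2  3  3  4  4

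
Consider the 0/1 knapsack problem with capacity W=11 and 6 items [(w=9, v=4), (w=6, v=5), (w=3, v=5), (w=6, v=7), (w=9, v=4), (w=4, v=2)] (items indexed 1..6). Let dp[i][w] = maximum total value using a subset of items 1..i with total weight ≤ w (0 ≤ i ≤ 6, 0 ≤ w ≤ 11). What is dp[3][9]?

10

i\w   0   1   2   3   4   5   6   7   8   9  10  11
  0   0   0   0   0   0   0   0   0   0   0   0   0
  1   0   0   0   0   0   0   0   0   0   4   4   4
  2   0   0   0   0   0   0   5   5   5   5   5   5
  3   0   0   0   5   5   5   5   5   5  10  10  10
  4   0   0   0   5   5   5   7   7   7  12  12  12
  5   0   0   0   5   5   5   7   7   7  12  12  12
  6   0   0   0   5   5   5   7   7   7  12  12  12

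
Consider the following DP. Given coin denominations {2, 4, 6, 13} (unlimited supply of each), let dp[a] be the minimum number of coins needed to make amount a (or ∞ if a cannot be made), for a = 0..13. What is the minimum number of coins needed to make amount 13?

1

 a  0  1  2  3  4  5  6  7  8  9 10 11 12 13
dp  0  -  1  -  1  -  1  -  2  -  2  -  2  1
(- denotes ∞ / unreachable)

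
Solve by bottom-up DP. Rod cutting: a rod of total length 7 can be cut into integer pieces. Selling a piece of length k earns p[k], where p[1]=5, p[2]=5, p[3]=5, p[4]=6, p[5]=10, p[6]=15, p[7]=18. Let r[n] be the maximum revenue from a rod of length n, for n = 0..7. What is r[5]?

   n    0    1    2    3    4    5    6    7
r[n]    0    5   10   15   20   25   30   35

25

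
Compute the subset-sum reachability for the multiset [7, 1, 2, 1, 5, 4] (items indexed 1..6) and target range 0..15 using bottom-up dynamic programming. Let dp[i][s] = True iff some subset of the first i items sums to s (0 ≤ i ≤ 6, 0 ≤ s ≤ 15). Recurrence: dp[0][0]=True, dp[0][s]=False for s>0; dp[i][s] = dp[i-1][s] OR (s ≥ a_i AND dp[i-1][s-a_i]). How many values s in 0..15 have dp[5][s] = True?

i\s   0   1   2   3   4   5   6   7   8   9  10  11  12  13  14  15
  0   T   F   F   F   F   F   F   F   F   F   F   F   F   F   F   F
  1   T   F   F   F   F   F   F   T   F   F   F   F   F   F   F   F
  2   T   T   F   F   F   F   F   T   T   F   F   F   F   F   F   F
  3   T   T   T   T   F   F   F   T   T   T   T   F   F   F   F   F
  4   T   T   T   T   T   F   F   T   T   T   T   T   F   F   F   F
  5   T   T   T   T   T   T   T   T   T   T   T   T   T   T   T   T
  6   T   T   T   T   T   T   T   T   T   T   T   T   T   T   T   T

16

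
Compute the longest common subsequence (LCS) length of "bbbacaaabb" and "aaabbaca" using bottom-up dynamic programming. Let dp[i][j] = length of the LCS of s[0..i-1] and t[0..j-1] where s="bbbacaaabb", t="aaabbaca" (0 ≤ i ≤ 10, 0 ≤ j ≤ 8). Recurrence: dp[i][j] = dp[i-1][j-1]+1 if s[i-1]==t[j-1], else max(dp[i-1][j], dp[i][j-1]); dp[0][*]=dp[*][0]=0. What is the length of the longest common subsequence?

   ''  a  a  a  b  b  a  c  a
''  0  0  0  0  0  0  0  0  0
 b  0  0  0  0  1  1  1  1  1
 b  0  0  0  0  1  2  2  2  2
 b  0  0  0  0  1  2  2  2  2
 a  0  1  1  1  1  2  3  3  3
 c  0  1  1  1  1  2  3  4  4
 a  0  1  2  2  2  2  3  4  5
 a  0  1  2  3  3  3  3  4  5
 a  0  1  2  3  3  3  4  4  5
 b  0  1  2  3  4  4  4  4  5
 b  0  1  2  3  4  5  5  5  5

5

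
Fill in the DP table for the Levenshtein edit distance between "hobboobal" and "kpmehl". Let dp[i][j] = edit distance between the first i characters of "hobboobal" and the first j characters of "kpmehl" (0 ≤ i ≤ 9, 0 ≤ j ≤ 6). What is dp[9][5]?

9

   ''  k  p  m  e  h  l
''  0  1  2  3  4  5  6
 h  1  1  2  3  4  4  5
 o  2  2  2  3  4  5  5
 b  3  3  3  3  4  5  6
 b  4  4  4  4  4  5  6
 o  5  5  5  5  5  5  6
 o  6  6  6  6  6  6  6
 b  7  7  7  7  7  7  7
 a  8  8  8  8  8  8  8
 l  9  9  9  9  9  9  8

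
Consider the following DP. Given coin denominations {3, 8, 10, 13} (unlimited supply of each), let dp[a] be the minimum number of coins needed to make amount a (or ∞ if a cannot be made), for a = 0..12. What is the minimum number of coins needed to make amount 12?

4

 a  0  1  2  3  4  5  6  7  8  9 10 11 12
dp  0  -  -  1  -  -  2  -  1  3  1  2  4
(- denotes ∞ / unreachable)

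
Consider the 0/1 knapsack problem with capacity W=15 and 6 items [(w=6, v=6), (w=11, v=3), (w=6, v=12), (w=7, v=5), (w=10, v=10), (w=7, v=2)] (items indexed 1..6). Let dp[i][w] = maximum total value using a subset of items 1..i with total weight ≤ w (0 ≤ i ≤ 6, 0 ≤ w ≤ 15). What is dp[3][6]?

i\w   0   1   2   3   4   5   6   7   8   9  10  11  12  13  14  15
  0   0   0   0   0   0   0   0   0   0   0   0   0   0   0   0   0
  1   0   0   0   0   0   0   6   6   6   6   6   6   6   6   6   6
  2   0   0   0   0   0   0   6   6   6   6   6   6   6   6   6   6
  3   0   0   0   0   0   0  12  12  12  12  12  12  18  18  18  18
  4   0   0   0   0   0   0  12  12  12  12  12  12  18  18  18  18
  5   0   0   0   0   0   0  12  12  12  12  12  12  18  18  18  18
  6   0   0   0   0   0   0  12  12  12  12  12  12  18  18  18  18

12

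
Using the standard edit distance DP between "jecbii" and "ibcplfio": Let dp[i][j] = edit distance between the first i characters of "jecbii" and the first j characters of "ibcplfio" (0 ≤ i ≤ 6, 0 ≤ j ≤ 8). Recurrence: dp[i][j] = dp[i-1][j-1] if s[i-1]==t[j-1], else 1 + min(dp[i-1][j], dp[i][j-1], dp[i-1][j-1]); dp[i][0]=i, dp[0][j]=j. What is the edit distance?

6

   ''  i  b  c  p  l  f  i  o
''  0  1  2  3  4  5  6  7  8
 j  1  1  2  3  4  5  6  7  8
 e  2  2  2  3  4  5  6  7  8
 c  3  3  3  2  3  4  5  6  7
 b  4  4  3  3  3  4  5  6  7
 i  5  4  4  4  4  4  5  5  6
 i  6  5  5  5  5  5  5  5  6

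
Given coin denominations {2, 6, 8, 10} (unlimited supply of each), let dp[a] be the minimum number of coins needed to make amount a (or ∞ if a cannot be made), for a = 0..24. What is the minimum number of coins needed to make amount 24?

3

 a  0  1  2  3  4  5  6  7  8  9 10 11 12 13 14 15 16 17 18 19 20 21 22 23 24
dp  0  -  1  -  2  -  1  -  1  -  1  -  2  -  2  -  2  -  2  -  2  -  3  -  3
(- denotes ∞ / unreachable)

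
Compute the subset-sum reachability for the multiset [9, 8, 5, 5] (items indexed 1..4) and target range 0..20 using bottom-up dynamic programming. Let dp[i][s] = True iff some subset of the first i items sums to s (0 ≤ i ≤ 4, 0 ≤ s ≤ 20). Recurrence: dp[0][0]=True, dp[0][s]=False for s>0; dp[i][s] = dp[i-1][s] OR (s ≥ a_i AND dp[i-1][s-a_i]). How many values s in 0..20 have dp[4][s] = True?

10

i\s   0   1   2   3   4   5   6   7   8   9  10  11  12  13  14  15  16  17  18  19  20
  0   T   F   F   F   F   F   F   F   F   F   F   F   F   F   F   F   F   F   F   F   F
  1   T   F   F   F   F   F   F   F   F   T   F   F   F   F   F   F   F   F   F   F   F
  2   T   F   F   F   F   F   F   F   T   T   F   F   F   F   F   F   F   T   F   F   F
  3   T   F   F   F   F   T   F   F   T   T   F   F   F   T   T   F   F   T   F   F   F
  4   T   F   F   F   F   T   F   F   T   T   T   F   F   T   T   F   F   T   T   T   F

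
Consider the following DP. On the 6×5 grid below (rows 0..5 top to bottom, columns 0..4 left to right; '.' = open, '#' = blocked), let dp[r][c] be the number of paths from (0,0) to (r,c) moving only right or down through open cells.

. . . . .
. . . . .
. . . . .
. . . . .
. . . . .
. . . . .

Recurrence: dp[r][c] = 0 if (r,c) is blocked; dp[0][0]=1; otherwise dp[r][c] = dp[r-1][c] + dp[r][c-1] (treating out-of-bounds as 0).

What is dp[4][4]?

r\c   0   1   2   3   4
  0   1   1   1   1   1
  1   1   2   3   4   5
  2   1   3   6  10  15
  3   1   4  10  20  35
  4   1   5  15  35  70
  5   1   6  21  56 126

70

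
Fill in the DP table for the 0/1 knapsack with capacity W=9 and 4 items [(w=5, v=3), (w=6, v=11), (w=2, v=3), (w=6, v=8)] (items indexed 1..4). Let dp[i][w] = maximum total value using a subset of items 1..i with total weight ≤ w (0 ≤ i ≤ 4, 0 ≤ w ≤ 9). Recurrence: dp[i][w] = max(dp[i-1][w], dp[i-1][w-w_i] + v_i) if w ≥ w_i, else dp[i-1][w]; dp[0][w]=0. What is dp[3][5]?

3

i\w   0   1   2   3   4   5   6   7   8   9
  0   0   0   0   0   0   0   0   0   0   0
  1   0   0   0   0   0   3   3   3   3   3
  2   0   0   0   0   0   3  11  11  11  11
  3   0   0   3   3   3   3  11  11  14  14
  4   0   0   3   3   3   3  11  11  14  14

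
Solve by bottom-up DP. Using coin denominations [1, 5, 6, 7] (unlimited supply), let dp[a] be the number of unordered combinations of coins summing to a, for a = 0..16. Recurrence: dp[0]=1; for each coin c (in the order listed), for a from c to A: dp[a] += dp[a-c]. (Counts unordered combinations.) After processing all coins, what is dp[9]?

after  coin     0     1     2     3     4     5     6     7     8     9    10    11    12    13    14    15    16
          1     1     1     1     1     1     1     1     1     1     1     1     1     1     1     1     1     1
          5     1     1     1     1     1     2     2     2     2     2     3     3     3     3     3     4     4
          6     1     1     1     1     1     2     3     3     3     3     4     5     6     6     6     7     8
          7     1     1     1     1     1     2     3     4     4     4     5     6     8     9    10    11    12

4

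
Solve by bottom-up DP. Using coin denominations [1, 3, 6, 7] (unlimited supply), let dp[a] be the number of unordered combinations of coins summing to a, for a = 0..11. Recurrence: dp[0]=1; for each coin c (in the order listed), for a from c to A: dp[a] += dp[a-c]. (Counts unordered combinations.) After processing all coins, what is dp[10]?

8

after  coin     0     1     2     3     4     5     6     7     8     9    10    11
          1     1     1     1     1     1     1     1     1     1     1     1     1
          3     1     1     1     2     2     2     3     3     3     4     4     4
          6     1     1     1     2     2     2     4     4     4     6     6     6
          7     1     1     1     2     2     2     4     5     5     7     8     8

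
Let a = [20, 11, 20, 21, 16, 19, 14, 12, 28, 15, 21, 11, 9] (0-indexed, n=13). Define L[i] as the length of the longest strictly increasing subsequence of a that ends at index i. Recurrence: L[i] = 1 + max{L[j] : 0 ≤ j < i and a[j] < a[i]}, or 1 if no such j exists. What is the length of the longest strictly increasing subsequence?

4

   i    0    1    2    3    4    5    6    7    8    9   10   11   12
a[i]   20   11   20   21   16   19   14   12   28   15   21   11    9
L[i]    1    1    2    3    2    3    2    2    4    3    4    1    1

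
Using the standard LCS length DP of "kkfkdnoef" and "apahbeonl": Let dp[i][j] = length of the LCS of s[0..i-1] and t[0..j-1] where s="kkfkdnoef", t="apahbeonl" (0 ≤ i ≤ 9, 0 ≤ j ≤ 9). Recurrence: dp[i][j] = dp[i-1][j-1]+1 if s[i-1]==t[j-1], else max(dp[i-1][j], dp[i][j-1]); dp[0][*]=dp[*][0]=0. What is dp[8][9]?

   ''  a  p  a  h  b  e  o  n  l
''  0  0  0  0  0  0  0  0  0  0
 k  0  0  0  0  0  0  0  0  0  0
 k  0  0  0  0  0  0  0  0  0  0
 f  0  0  0  0  0  0  0  0  0  0
 k  0  0  0  0  0  0  0  0  0  0
 d  0  0  0  0  0  0  0  0  0  0
 n  0  0  0  0  0  0  0  0  1  1
 o  0  0  0  0  0  0  0  1  1  1
 e  0  0  0  0  0  0  1  1  1  1
 f  0  0  0  0  0  0  1  1  1  1

1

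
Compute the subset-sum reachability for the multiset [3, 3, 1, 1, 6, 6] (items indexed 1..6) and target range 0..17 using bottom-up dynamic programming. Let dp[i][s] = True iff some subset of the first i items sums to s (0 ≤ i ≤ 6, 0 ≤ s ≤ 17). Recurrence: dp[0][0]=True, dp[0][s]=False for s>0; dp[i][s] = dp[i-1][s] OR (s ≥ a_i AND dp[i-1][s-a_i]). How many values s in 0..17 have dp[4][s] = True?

9

i\s   0   1   2   3   4   5   6   7   8   9  10  11  12  13  14  15  16  17
  0   T   F   F   F   F   F   F   F   F   F   F   F   F   F   F   F   F   F
  1   T   F   F   T   F   F   F   F   F   F   F   F   F   F   F   F   F   F
  2   T   F   F   T   F   F   T   F   F   F   F   F   F   F   F   F   F   F
  3   T   T   F   T   T   F   T   T   F   F   F   F   F   F   F   F   F   F
  4   T   T   T   T   T   T   T   T   T   F   F   F   F   F   F   F   F   F
  5   T   T   T   T   T   T   T   T   T   T   T   T   T   T   T   F   F   F
  6   T   T   T   T   T   T   T   T   T   T   T   T   T   T   T   T   T   T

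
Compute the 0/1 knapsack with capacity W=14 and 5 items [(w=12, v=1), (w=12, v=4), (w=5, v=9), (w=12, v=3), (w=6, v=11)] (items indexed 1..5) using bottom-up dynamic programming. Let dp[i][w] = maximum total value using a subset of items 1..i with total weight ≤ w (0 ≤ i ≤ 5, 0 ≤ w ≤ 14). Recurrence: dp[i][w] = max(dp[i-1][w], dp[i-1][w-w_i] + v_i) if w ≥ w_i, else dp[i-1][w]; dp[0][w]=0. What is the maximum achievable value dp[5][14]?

20

i\w   0   1   2   3   4   5   6   7   8   9  10  11  12  13  14
  0   0   0   0   0   0   0   0   0   0   0   0   0   0   0   0
  1   0   0   0   0   0   0   0   0   0   0   0   0   1   1   1
  2   0   0   0   0   0   0   0   0   0   0   0   0   4   4   4
  3   0   0   0   0   0   9   9   9   9   9   9   9   9   9   9
  4   0   0   0   0   0   9   9   9   9   9   9   9   9   9   9
  5   0   0   0   0   0   9  11  11  11  11  11  20  20  20  20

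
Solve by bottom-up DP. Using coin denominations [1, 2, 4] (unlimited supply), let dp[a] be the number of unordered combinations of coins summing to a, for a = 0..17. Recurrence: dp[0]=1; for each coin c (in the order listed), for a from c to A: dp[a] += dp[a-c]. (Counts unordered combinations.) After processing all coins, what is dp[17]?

after  coin     0     1     2     3     4     5     6     7     8     9    10    11    12    13    14    15    16    17
          1     1     1     1     1     1     1     1     1     1     1     1     1     1     1     1     1     1     1
          2     1     1     2     2     3     3     4     4     5     5     6     6     7     7     8     8     9     9
          4     1     1     2     2     4     4     6     6     9     9    12    12    16    16    20    20    25    25

25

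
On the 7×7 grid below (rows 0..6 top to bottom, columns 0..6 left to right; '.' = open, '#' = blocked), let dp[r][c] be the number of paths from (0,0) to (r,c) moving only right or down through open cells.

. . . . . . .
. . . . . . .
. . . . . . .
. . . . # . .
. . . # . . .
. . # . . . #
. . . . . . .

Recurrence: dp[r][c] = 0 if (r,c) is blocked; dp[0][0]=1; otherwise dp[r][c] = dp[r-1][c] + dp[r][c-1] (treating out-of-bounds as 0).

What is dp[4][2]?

r\c   0   1   2   3   4   5   6
  0   1   1   1   1   1   1   1
  1   1   2   3   4   5   6   7
  2   1   3   6  10  15  21  28
  3   1   4  10  20   0  21  49
  4   1   5  15   0   0  21  70
  5   1   6   0   0   0  21   0
  6   1   7   7   7   7  28  28

15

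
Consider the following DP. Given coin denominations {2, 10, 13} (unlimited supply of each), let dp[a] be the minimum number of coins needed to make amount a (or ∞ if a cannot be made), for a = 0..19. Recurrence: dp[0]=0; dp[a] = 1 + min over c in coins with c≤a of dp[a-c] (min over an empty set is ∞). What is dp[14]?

3

 a  0  1  2  3  4  5  6  7  8  9 10 11 12 13 14 15 16 17 18 19
dp  0  -  1  -  2  -  3  -  4  -  1  -  2  1  3  2  4  3  5  4
(- denotes ∞ / unreachable)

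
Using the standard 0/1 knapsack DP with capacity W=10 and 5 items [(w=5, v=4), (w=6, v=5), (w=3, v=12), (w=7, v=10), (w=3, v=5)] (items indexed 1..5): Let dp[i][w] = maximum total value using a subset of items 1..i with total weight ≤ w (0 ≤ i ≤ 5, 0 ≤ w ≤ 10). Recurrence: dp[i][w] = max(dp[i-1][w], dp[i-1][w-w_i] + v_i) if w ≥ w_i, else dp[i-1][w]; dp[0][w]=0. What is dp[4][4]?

12

i\w   0   1   2   3   4   5   6   7   8   9  10
  0   0   0   0   0   0   0   0   0   0   0   0
  1   0   0   0   0   0   4   4   4   4   4   4
  2   0   0   0   0   0   4   5   5   5   5   5
  3   0   0   0  12  12  12  12  12  16  17  17
  4   0   0   0  12  12  12  12  12  16  17  22
  5   0   0   0  12  12  12  17  17  17  17  22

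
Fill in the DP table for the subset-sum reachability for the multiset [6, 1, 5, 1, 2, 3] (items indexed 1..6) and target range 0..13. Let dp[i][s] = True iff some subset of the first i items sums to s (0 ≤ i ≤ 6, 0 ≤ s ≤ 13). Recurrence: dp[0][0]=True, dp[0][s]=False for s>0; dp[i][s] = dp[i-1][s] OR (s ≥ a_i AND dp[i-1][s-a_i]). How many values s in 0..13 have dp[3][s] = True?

i\s   0   1   2   3   4   5   6   7   8   9  10  11  12  13
  0   T   F   F   F   F   F   F   F   F   F   F   F   F   F
  1   T   F   F   F   F   F   T   F   F   F   F   F   F   F
  2   T   T   F   F   F   F   T   T   F   F   F   F   F   F
  3   T   T   F   F   F   T   T   T   F   F   F   T   T   F
  4   T   T   T   F   F   T   T   T   T   F   F   T   T   T
  5   T   T   T   T   T   T   T   T   T   T   T   T   T   T
  6   T   T   T   T   T   T   T   T   T   T   T   T   T   T

7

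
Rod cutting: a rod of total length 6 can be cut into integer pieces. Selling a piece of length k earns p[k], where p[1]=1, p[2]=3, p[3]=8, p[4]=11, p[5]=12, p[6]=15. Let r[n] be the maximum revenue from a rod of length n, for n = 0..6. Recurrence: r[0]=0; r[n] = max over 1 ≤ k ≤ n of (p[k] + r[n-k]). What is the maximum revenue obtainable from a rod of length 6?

16

   n    0    1    2    3    4    5    6
r[n]    0    1    3    8   11   12   16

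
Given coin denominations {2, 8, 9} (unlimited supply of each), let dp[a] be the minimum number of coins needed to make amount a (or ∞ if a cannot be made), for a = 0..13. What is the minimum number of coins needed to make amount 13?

 a  0  1  2  3  4  5  6  7  8  9 10 11 12 13
dp  0  -  1  -  2  -  3  -  1  1  2  2  3  3
(- denotes ∞ / unreachable)

3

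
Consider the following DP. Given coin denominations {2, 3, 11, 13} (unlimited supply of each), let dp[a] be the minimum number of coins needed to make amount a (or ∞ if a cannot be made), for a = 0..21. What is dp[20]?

4

 a  0  1  2  3  4  5  6  7  8  9 10 11 12 13 14 15 16 17 18 19 20 21
dp  0  -  1  1  2  2  2  3  3  3  4  1  4  1  2  2  2  3  3  3  4  4
(- denotes ∞ / unreachable)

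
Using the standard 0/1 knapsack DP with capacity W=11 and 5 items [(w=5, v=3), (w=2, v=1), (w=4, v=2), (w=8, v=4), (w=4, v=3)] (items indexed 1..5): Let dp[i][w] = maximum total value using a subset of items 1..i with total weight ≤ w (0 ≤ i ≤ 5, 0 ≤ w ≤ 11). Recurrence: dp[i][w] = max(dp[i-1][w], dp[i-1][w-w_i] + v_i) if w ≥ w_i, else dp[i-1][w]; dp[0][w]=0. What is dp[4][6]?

i\w   0   1   2   3   4   5   6   7   8   9  10  11
  0   0   0   0   0   0   0   0   0   0   0   0   0
  1   0   0   0   0   0   3   3   3   3   3   3   3
  2   0   0   1   1   1   3   3   4   4   4   4   4
  3   0   0   1   1   2   3   3   4   4   5   5   6
  4   0   0   1   1   2   3   3   4   4   5   5   6
  5   0   0   1   1   3   3   4   4   5   6   6   7

3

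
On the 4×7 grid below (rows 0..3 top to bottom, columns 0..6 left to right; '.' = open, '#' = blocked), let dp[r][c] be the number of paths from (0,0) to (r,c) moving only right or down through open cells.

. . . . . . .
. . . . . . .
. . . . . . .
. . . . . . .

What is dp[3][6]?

84

r\c   0   1   2   3   4   5   6
  0   1   1   1   1   1   1   1
  1   1   2   3   4   5   6   7
  2   1   3   6  10  15  21  28
  3   1   4  10  20  35  56  84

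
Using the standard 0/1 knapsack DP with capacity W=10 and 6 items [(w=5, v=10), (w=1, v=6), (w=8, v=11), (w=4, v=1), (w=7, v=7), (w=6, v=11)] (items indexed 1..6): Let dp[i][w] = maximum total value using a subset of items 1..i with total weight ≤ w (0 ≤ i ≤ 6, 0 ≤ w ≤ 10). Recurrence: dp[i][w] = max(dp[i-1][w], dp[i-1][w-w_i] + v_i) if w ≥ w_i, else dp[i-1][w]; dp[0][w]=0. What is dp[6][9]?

17

i\w   0   1   2   3   4   5   6   7   8   9  10
  0   0   0   0   0   0   0   0   0   0   0   0
  1   0   0   0   0   0  10  10  10  10  10  10
  2   0   6   6   6   6  10  16  16  16  16  16
  3   0   6   6   6   6  10  16  16  16  17  17
  4   0   6   6   6   6  10  16  16  16  17  17
  5   0   6   6   6   6  10  16  16  16  17  17
  6   0   6   6   6   6  10  16  17  17  17  17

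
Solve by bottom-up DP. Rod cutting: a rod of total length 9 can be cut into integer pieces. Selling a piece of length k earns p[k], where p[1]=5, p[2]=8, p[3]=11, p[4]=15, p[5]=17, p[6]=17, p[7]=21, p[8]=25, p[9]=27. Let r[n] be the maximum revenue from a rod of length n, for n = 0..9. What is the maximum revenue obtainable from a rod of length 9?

45

   n    0    1    2    3    4    5    6    7    8    9
r[n]    0    5   10   15   20   25   30   35   40   45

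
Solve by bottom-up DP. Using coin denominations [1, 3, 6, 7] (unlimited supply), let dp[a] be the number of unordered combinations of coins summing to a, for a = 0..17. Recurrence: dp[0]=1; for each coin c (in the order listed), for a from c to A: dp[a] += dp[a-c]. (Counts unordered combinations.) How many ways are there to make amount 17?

20

after  coin     0     1     2     3     4     5     6     7     8     9    10    11    12    13    14    15    16    17
          1     1     1     1     1     1     1     1     1     1     1     1     1     1     1     1     1     1     1
          3     1     1     1     2     2     2     3     3     3     4     4     4     5     5     5     6     6     6
          6     1     1     1     2     2     2     4     4     4     6     6     6     9     9     9    12    12    12
          7     1     1     1     2     2     2     4     5     5     7     8     8    11    13    14    17    19    20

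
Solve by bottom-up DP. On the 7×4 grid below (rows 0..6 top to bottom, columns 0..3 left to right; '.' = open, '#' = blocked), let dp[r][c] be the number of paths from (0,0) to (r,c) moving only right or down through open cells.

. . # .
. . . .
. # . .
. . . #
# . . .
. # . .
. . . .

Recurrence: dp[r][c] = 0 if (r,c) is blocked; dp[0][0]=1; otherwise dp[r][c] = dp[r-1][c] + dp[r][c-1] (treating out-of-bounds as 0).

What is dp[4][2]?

4

r\c   0   1   2   3
  0   1   1   0   0
  1   1   2   2   2
  2   1   0   2   4
  3   1   1   3   0
  4   0   1   4   4
  5   0   0   4   8
  6   0   0   4  12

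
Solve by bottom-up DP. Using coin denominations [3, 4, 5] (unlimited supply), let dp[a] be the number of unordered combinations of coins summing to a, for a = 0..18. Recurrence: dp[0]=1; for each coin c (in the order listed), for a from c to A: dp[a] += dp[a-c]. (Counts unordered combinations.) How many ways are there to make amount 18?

5

after  coin     0     1     2     3     4     5     6     7     8     9    10    11    12    13    14    15    16    17    18
          3     1     0     0     1     0     0     1     0     0     1     0     0     1     0     0     1     0     0     1
          4     1     0     0     1     1     0     1     1     1     1     1     1     2     1     1     2     2     1     2
          5     1     0     0     1     1     1     1     1     2     2     2     2     3     3     3     4     4     4     5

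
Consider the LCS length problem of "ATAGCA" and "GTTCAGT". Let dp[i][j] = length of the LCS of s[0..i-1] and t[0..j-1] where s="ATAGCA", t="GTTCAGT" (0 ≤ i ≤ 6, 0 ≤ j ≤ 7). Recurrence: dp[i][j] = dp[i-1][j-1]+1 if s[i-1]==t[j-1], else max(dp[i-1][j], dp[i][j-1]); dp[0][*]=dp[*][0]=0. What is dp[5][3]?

   ''  G  T  T  C  A  G  T
''  0  0  0  0  0  0  0  0
 A  0  0  0  0  0  1  1  1
 T  0  0  1  1  1  1  1  2
 A  0  0  1  1  1  2  2  2
 G  0  1  1  1  1  2  3  3
 C  0  1  1  1  2  2  3  3
 A  0  1  1  1  2  3  3  3

1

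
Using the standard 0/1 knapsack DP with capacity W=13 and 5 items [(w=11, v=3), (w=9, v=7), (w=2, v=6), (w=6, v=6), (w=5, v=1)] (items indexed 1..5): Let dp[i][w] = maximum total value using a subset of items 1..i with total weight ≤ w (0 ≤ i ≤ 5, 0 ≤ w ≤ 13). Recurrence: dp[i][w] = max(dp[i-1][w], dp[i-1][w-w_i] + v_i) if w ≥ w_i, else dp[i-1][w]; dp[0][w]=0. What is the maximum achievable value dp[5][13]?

i\w   0   1   2   3   4   5   6   7   8   9  10  11  12  13
  0   0   0   0   0   0   0   0   0   0   0   0   0   0   0
  1   0   0   0   0   0   0   0   0   0   0   0   3   3   3
  2   0   0   0   0   0   0   0   0   0   7   7   7   7   7
  3   0   0   6   6   6   6   6   6   6   7   7  13  13  13
  4   0   0   6   6   6   6   6   6  12  12  12  13  13  13
  5   0   0   6   6   6   6   6   7  12  12  12  13  13  13

13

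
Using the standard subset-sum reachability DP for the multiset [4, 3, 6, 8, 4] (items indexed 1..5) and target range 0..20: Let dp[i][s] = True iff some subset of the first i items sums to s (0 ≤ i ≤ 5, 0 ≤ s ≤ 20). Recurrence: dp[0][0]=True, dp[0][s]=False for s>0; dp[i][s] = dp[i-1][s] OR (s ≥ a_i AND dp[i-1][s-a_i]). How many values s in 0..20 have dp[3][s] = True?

8

i\s   0   1   2   3   4   5   6   7   8   9  10  11  12  13  14  15  16  17  18  19  20
  0   T   F   F   F   F   F   F   F   F   F   F   F   F   F   F   F   F   F   F   F   F
  1   T   F   F   F   T   F   F   F   F   F   F   F   F   F   F   F   F   F   F   F   F
  2   T   F   F   T   T   F   F   T   F   F   F   F   F   F   F   F   F   F   F   F   F
  3   T   F   F   T   T   F   T   T   F   T   T   F   F   T   F   F   F   F   F   F   F
  4   T   F   F   T   T   F   T   T   T   T   T   T   T   T   T   T   F   T   T   F   F
  5   T   F   F   T   T   F   T   T   T   T   T   T   T   T   T   T   T   T   T   T   F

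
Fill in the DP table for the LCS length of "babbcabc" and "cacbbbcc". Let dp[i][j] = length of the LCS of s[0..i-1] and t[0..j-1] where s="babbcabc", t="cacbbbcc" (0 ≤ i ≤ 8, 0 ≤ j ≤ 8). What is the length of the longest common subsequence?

   ''  c  a  c  b  b  b  c  c
''  0  0  0  0  0  0  0  0  0
 b  0  0  0  0  1  1  1  1  1
 a  0  0  1  1  1  1  1  1  1
 b  0  0  1  1  2  2  2  2  2
 b  0  0  1  1  2  3  3  3  3
 c  0  1  1  2  2  3  3  4  4
 a  0  1  2  2  2  3  3  4  4
 b  0  1  2  2  3  3  4  4  4
 c  0  1  2  3  3  3  4  5  5

5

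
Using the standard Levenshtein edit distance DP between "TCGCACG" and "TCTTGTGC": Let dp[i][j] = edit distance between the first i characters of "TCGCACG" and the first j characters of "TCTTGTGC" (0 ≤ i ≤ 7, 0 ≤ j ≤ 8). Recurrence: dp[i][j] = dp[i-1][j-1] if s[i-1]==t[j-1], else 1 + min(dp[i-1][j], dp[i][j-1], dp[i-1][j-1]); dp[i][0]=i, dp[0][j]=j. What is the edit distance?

   ''  T  C  T  T  G  T  G  C
''  0  1  2  3  4  5  6  7  8
 T  1  0  1  2  3  4  5  6  7
 C  2  1  0  1  2  3  4  5  6
 G  3  2  1  1  2  2  3  4  5
 C  4  3  2  2  2  3  3  4  4
 A  5  4  3  3  3  3  4  4  5
 C  6  5  4  4  4  4  4  5  4
 G  7  6  5  5  5  4  5  4  5

5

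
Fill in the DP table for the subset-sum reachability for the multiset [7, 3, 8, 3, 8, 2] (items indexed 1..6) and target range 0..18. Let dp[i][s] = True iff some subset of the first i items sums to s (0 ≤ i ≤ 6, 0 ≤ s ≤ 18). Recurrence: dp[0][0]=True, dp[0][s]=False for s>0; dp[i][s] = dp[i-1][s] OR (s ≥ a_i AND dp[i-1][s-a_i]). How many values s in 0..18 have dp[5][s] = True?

i\s   0   1   2   3   4   5   6   7   8   9  10  11  12  13  14  15  16  17  18
  0   T   F   F   F   F   F   F   F   F   F   F   F   F   F   F   F   F   F   F
  1   T   F   F   F   F   F   F   T   F   F   F   F   F   F   F   F   F   F   F
  2   T   F   F   T   F   F   F   T   F   F   T   F   F   F   F   F   F   F   F
  3   T   F   F   T   F   F   F   T   T   F   T   T   F   F   F   T   F   F   T
  4   T   F   F   T   F   F   T   T   T   F   T   T   F   T   T   T   F   F   T
  5   T   F   F   T   F   F   T   T   T   F   T   T   F   T   T   T   T   F   T
  6   T   F   T   T   F   T   T   T   T   T   T   T   T   T   T   T   T   T   T

12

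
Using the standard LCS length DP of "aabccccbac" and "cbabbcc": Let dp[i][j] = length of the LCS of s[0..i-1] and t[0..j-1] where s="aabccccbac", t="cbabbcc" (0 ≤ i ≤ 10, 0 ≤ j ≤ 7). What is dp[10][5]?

3

   ''  c  b  a  b  b  c  c
''  0  0  0  0  0  0  0  0
 a  0  0  0  1  1  1  1  1
 a  0  0  0  1  1  1  1  1
 b  0  0  1  1  2  2  2  2
 c  0  1  1  1  2  2  3  3
 c  0  1  1  1  2  2  3  4
 c  0  1  1  1  2  2  3  4
 c  0  1  1  1  2  2  3  4
 b  0  1  2  2  2  3  3  4
 a  0  1  2  3  3  3  3  4
 c  0  1  2  3  3  3  4  4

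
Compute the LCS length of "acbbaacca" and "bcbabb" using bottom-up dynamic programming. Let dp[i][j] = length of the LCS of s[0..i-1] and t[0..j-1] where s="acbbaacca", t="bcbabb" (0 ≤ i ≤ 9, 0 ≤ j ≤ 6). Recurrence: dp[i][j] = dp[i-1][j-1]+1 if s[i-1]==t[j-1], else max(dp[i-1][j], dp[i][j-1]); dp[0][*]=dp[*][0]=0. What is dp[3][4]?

   ''  b  c  b  a  b  b
''  0  0  0  0  0  0  0
 a  0  0  0  0  1  1  1
 c  0  0  1  1  1  1  1
 b  0  1  1  2  2  2  2
 b  0  1  1  2  2  3  3
 a  0  1  1  2  3  3  3
 a  0  1  1  2  3  3  3
 c  0  1  2  2  3  3  3
 c  0  1  2  2  3  3  3
 a  0  1  2  2  3  3  3

2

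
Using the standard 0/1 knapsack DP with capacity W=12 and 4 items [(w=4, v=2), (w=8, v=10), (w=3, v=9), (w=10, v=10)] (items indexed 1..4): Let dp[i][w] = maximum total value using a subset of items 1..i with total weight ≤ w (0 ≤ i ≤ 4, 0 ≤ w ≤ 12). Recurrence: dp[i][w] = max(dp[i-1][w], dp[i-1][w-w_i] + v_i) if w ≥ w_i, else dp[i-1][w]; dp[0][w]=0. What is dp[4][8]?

i\w   0   1   2   3   4   5   6   7   8   9  10  11  12
  0   0   0   0   0   0   0   0   0   0   0   0   0   0
  1   0   0   0   0   2   2   2   2   2   2   2   2   2
  2   0   0   0   0   2   2   2   2  10  10  10  10  12
  3   0   0   0   9   9   9   9  11  11  11  11  19  19
  4   0   0   0   9   9   9   9  11  11  11  11  19  19

11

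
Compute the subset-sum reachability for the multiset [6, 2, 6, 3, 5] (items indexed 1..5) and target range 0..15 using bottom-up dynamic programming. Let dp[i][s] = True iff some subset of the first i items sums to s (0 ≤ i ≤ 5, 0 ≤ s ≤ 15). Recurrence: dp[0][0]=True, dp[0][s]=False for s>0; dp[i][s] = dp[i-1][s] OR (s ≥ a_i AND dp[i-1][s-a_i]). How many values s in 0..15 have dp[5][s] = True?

i\s   0   1   2   3   4   5   6   7   8   9  10  11  12  13  14  15
  0   T   F   F   F   F   F   F   F   F   F   F   F   F   F   F   F
  1   T   F   F   F   F   F   T   F   F   F   F   F   F   F   F   F
  2   T   F   T   F   F   F   T   F   T   F   F   F   F   F   F   F
  3   T   F   T   F   F   F   T   F   T   F   F   F   T   F   T   F
  4   T   F   T   T   F   T   T   F   T   T   F   T   T   F   T   T
  5   T   F   T   T   F   T   T   T   T   T   T   T   T   T   T   T

14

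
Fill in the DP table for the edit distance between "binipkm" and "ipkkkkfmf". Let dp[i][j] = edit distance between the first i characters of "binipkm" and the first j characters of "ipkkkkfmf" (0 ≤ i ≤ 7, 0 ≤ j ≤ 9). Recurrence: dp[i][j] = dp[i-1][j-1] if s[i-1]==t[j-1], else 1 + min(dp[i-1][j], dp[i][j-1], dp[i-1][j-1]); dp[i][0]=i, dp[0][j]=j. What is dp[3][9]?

9

   ''  i  p  k  k  k  k  f  m  f
''  0  1  2  3  4  5  6  7  8  9
 b  1  1  2  3  4  5  6  7  8  9
 i  2  1  2  3  4  5  6  7  8  9
 n  3  2  2  3  4  5  6  7  8  9
 i  4  3  3  3  4  5  6  7  8  9
 p  5  4  3  4  4  5  6  7  8  9
 k  6  5  4  3  4  4  5  6  7  8
 m  7  6  5  4  4  5  5  6  6  7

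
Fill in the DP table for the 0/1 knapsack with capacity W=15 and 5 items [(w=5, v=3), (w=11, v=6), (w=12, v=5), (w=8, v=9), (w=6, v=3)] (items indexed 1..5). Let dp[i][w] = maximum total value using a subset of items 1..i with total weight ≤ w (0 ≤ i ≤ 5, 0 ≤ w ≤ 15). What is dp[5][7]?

i\w   0   1   2   3   4   5   6   7   8   9  10  11  12  13  14  15
  0   0   0   0   0   0   0   0   0   0   0   0   0   0   0   0   0
  1   0   0   0   0   0   3   3   3   3   3   3   3   3   3   3   3
  2   0   0   0   0   0   3   3   3   3   3   3   6   6   6   6   6
  3   0   0   0   0   0   3   3   3   3   3   3   6   6   6   6   6
  4   0   0   0   0   0   3   3   3   9   9   9   9   9  12  12  12
  5   0   0   0   0   0   3   3   3   9   9   9   9   9  12  12  12

3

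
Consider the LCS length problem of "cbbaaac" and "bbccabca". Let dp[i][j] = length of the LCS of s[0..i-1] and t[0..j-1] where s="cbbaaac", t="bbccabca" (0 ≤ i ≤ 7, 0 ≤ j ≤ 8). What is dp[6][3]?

   ''  b  b  c  c  a  b  c  a
''  0  0  0  0  0  0  0  0  0
 c  0  0  0  1  1  1  1  1  1
 b  0  1  1  1  1  1  2  2  2
 b  0  1  2  2  2  2  2  2  2
 a  0  1  2  2  2  3  3  3  3
 a  0  1  2  2  2  3  3  3  4
 a  0  1  2  2  2  3  3  3  4
 c  0  1  2  3  3  3  3  4  4

2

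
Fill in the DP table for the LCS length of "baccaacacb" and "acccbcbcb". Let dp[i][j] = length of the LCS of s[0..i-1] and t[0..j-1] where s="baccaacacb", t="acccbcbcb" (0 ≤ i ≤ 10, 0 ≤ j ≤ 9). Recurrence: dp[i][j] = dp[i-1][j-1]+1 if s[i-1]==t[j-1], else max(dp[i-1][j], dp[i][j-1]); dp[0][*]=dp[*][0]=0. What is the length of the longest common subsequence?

6

   ''  a  c  c  c  b  c  b  c  b
''  0  0  0  0  0  0  0  0  0  0
 b  0  0  0  0  0  1  1  1  1  1
 a  0  1  1  1  1  1  1  1  1  1
 c  0  1  2  2  2  2  2  2  2  2
 c  0  1  2  3  3  3  3  3  3  3
 a  0  1  2  3  3  3  3  3  3  3
 a  0  1  2  3  3  3  3  3  3  3
 c  0  1  2  3  4  4  4  4  4  4
 a  0  1  2  3  4  4  4  4  4  4
 c  0  1  2  3  4  4  5  5  5  5
 b  0  1  2  3  4  5  5  6  6  6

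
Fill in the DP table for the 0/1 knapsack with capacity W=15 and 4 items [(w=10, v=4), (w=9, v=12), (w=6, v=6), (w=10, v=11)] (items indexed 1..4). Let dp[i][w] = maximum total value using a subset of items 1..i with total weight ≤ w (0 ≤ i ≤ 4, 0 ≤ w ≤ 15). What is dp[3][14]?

12

i\w   0   1   2   3   4   5   6   7   8   9  10  11  12  13  14  15
  0   0   0   0   0   0   0   0   0   0   0   0   0   0   0   0   0
  1   0   0   0   0   0   0   0   0   0   0   4   4   4   4   4   4
  2   0   0   0   0   0   0   0   0   0  12  12  12  12  12  12  12
  3   0   0   0   0   0   0   6   6   6  12  12  12  12  12  12  18
  4   0   0   0   0   0   0   6   6   6  12  12  12  12  12  12  18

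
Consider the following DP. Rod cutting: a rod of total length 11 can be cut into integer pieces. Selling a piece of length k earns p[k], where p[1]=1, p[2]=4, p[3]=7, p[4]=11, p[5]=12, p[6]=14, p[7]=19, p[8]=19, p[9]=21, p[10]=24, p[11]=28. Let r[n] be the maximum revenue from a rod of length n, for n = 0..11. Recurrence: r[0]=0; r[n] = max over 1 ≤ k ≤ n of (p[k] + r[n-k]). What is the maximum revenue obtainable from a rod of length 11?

30

   n    0    1    2    3    4    5    6    7    8    9   10   11
r[n]    0    1    4    7   11   12   15   19   22   23   26   30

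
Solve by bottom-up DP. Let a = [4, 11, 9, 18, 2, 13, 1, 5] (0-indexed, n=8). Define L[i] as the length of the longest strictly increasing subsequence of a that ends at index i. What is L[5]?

   i    0    1    2    3    4    5    6    7
a[i]    4   11    9   18    2   13    1    5
L[i]    1    2    2    3    1    3    1    2

3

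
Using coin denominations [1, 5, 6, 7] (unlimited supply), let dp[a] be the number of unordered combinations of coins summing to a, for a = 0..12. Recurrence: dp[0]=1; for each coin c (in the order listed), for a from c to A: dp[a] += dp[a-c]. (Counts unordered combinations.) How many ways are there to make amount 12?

after  coin     0     1     2     3     4     5     6     7     8     9    10    11    12
          1     1     1     1     1     1     1     1     1     1     1     1     1     1
          5     1     1     1     1     1     2     2     2     2     2     3     3     3
          6     1     1     1     1     1     2     3     3     3     3     4     5     6
          7     1     1     1     1     1     2     3     4     4     4     5     6     8

8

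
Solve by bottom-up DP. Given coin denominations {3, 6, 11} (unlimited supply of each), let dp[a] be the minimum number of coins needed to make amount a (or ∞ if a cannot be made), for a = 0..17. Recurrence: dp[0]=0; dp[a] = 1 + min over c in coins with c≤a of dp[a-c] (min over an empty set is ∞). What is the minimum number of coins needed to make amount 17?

2

 a  0  1  2  3  4  5  6  7  8  9 10 11 12 13 14 15 16 17
dp  0  -  -  1  -  -  1  -  -  2  -  1  2  -  2  3  -  2
(- denotes ∞ / unreachable)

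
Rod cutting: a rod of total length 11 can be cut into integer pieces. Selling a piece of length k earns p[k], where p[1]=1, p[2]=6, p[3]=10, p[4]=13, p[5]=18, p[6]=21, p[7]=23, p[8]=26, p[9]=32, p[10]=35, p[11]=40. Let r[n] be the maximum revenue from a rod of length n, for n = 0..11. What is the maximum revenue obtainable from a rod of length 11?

40

   n    0    1    2    3    4    5    6    7    8    9   10   11
r[n]    0    1    6   10   13   18   21   24   28   32   36   40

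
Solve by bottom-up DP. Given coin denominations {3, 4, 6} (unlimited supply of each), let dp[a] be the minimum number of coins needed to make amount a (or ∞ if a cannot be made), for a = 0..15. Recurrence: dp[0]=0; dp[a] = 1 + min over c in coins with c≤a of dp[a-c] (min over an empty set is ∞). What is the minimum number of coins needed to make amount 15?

3

 a  0  1  2  3  4  5  6  7  8  9 10 11 12 13 14 15
dp  0  -  -  1  1  -  1  2  2  2  2  3  2  3  3  3
(- denotes ∞ / unreachable)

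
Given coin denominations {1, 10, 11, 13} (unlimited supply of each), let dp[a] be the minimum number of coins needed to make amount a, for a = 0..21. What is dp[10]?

 a  0  1  2  3  4  5  6  7  8  9 10 11 12 13 14 15 16 17 18 19 20 21
dp  0  1  2  3  4  5  6  7  8  9  1  1  2  1  2  3  4  5  6  7  2  2

1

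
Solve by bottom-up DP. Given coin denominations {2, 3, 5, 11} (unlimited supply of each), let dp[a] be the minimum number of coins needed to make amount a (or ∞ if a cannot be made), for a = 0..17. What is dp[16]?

2

 a  0  1  2  3  4  5  6  7  8  9 10 11 12 13 14 15 16 17
dp  0  -  1  1  2  1  2  2  2  3  2  1  3  2  2  3  2  3
(- denotes ∞ / unreachable)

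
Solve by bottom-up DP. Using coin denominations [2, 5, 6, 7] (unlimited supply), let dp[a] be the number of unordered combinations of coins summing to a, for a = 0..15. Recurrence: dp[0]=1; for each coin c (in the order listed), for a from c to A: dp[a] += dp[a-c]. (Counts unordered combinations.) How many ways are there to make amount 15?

5

after  coin     0     1     2     3     4     5     6     7     8     9    10    11    12    13    14    15
          2     1     0     1     0     1     0     1     0     1     0     1     0     1     0     1     0
          5     1     0     1     0     1     1     1     1     1     1     2     1     2     1     2     2
          6     1     0     1     0     1     1     2     1     2     1     3     2     4     2     4     3
          7     1     0     1     0     1     1     2     2     2     2     3     3     5     4     6     5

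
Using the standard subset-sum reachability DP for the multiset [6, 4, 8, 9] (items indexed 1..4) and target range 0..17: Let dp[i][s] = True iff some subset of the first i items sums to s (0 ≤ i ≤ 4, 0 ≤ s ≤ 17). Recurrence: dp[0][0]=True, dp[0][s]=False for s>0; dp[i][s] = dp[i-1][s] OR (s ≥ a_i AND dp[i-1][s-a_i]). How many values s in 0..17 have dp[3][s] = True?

i\s   0   1   2   3   4   5   6   7   8   9  10  11  12  13  14  15  16  17
  0   T   F   F   F   F   F   F   F   F   F   F   F   F   F   F   F   F   F
  1   T   F   F   F   F   F   T   F   F   F   F   F   F   F   F   F   F   F
  2   T   F   F   F   T   F   T   F   F   F   T   F   F   F   F   F   F   F
  3   T   F   F   F   T   F   T   F   T   F   T   F   T   F   T   F   F   F
  4   T   F   F   F   T   F   T   F   T   T   T   F   T   T   T   T   F   T

7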